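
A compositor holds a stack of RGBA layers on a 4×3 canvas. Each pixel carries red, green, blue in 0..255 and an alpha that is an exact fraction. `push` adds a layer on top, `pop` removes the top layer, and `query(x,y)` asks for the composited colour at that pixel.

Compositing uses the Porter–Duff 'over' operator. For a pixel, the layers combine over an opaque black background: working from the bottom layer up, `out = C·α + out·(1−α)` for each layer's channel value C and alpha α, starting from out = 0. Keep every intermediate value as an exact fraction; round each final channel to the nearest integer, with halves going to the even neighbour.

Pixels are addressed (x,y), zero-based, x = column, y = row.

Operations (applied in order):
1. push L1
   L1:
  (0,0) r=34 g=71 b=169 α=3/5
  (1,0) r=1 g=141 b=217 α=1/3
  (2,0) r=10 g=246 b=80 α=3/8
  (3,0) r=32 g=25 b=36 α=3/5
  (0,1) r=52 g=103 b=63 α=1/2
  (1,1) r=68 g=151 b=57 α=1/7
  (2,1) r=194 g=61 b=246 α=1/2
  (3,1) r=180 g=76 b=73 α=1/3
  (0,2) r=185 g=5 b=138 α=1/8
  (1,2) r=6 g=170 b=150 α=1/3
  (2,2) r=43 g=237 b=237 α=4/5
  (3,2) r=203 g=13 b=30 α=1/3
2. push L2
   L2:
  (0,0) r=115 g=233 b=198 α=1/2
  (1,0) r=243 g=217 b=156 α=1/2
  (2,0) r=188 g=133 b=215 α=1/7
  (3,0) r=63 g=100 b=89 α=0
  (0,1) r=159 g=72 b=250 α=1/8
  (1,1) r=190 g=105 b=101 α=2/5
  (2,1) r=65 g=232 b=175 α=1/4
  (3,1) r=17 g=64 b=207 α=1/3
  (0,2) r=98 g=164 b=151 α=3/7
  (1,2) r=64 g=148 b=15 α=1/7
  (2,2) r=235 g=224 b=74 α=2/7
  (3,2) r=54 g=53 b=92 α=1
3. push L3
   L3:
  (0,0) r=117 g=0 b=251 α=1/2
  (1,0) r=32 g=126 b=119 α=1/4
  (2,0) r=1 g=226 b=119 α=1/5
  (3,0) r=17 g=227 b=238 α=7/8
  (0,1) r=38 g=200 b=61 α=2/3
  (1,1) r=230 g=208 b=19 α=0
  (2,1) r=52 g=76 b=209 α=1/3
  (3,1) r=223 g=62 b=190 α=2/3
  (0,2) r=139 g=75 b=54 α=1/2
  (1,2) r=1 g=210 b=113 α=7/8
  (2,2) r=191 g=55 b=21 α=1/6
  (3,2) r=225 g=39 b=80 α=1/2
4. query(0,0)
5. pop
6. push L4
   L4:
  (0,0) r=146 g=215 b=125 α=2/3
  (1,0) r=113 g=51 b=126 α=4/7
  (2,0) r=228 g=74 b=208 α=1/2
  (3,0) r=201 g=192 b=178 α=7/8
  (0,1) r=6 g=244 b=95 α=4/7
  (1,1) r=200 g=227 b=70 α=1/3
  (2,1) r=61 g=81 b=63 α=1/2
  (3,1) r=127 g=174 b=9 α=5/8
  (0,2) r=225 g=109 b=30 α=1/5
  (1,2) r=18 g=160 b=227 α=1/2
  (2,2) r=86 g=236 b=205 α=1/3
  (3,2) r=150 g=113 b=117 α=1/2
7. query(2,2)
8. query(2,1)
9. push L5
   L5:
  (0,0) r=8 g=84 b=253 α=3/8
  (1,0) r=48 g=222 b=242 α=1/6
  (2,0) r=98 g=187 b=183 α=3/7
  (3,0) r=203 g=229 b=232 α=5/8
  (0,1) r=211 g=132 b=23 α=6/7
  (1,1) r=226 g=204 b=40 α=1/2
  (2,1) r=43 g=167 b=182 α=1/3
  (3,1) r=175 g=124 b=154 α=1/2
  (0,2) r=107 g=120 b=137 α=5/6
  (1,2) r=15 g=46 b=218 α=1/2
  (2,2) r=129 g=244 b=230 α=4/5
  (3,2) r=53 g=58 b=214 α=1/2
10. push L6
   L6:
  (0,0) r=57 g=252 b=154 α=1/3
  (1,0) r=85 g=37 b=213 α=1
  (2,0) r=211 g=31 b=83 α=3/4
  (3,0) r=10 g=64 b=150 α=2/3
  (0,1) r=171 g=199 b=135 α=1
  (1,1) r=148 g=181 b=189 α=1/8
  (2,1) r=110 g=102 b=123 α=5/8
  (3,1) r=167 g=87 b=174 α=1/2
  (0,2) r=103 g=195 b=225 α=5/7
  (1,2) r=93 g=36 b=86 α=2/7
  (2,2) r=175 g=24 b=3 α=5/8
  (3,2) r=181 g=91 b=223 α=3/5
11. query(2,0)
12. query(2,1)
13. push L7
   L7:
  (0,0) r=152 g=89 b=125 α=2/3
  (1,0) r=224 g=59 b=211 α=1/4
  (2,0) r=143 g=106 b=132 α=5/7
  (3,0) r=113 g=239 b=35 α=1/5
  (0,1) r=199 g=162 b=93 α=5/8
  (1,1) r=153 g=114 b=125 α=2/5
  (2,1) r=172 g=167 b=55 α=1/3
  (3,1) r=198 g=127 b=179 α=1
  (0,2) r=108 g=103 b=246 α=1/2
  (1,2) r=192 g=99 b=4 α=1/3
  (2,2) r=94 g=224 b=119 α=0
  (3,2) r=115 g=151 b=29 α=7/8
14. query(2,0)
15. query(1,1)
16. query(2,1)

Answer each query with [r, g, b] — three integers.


at x=0,y=0 over L1,L2,L3:
L1 α=3/5: [102/5, 213/5, 507/5]
L2 α=1/2: [677/10, 689/5, 1497/10]
L3 α=1/2: [1847/20, 689/10, 4007/20]
→ [92, 69, 200]

(2,2) stack=L1,L2,L4; from [0,0,0]:
+L1 (α=4/5) → [172/5, 948/5, 948/5]
+L2 (α=2/7) → [642/7, 1396/7, 1096/7]
+L4 (α=1/3) → [1886/21, 4444/21, 1209/7]
rounded: [90, 212, 173]

(2,1) stack=L1,L2,L4; from [0,0,0]:
L1 α=1/2: [97, 61/2, 123]
L2 α=1/4: [89, 647/8, 136]
L4 α=1/2: [75, 1295/16, 199/2]
→ [75, 81, 100]

(2,0) stack=L1,L2,L4,L5,L6; from [0,0,0]:
+L1 (α=3/8) → [15/4, 369/4, 30]
+L2 (α=1/7) → [421/14, 1373/14, 395/7]
+L4 (α=1/2) → [3613/28, 2409/28, 1851/14]
+L5 (α=3/7) → [5671/49, 6336/49, 7545/49]
+L6 (α=3/4) → [9172/49, 10893/196, 9873/98]
→ [187, 56, 101]

query (2,1) [L1,L2,L4,L5,L6] — begin 0,0,0
+L1 (α=1/2) → [97, 61/2, 123]
+L2 (α=1/4) → [89, 647/8, 136]
+L4 (α=1/2) → [75, 1295/16, 199/2]
+L5 (α=1/3) → [193/3, 877/8, 127]
+L6 (α=5/8) → [743/8, 6711/64, 249/2]
→ [93, 105, 124]

query (2,0) [L1,L2,L4,L5,L6,L7] — begin 0,0,0
L1 α=3/8: [15/4, 369/4, 30]
L2 α=1/7: [421/14, 1373/14, 395/7]
L4 α=1/2: [3613/28, 2409/28, 1851/14]
L5 α=3/7: [5671/49, 6336/49, 7545/49]
L6 α=3/4: [9172/49, 10893/196, 9873/98]
L7 α=5/7: [53379/343, 62833/686, 42213/343]
rounded: [156, 92, 123]

query (1,1) [L1,L2,L4,L5,L6,L7] — begin 0,0,0
+L1 (α=1/7) → [68/7, 151/7, 57/7]
+L2 (α=2/5) → [2864/35, 1923/35, 317/7]
+L4 (α=1/3) → [12728/105, 11791/105, 1124/21]
+L5 (α=1/2) → [18229/105, 33211/210, 982/21]
+L6 (α=1/8) → [20449/120, 38641/240, 1549/24]
+L7 (α=2/5) → [32689/200, 56881/400, 3549/40]
→ [163, 142, 89]

query (2,1) [L1,L2,L4,L5,L6,L7] — begin 0,0,0
+L1 (α=1/2) → [97, 61/2, 123]
+L2 (α=1/4) → [89, 647/8, 136]
+L4 (α=1/2) → [75, 1295/16, 199/2]
+L5 (α=1/3) → [193/3, 877/8, 127]
+L6 (α=5/8) → [743/8, 6711/64, 249/2]
+L7 (α=1/3) → [477/4, 12055/96, 304/3]
rounded: [119, 126, 101]


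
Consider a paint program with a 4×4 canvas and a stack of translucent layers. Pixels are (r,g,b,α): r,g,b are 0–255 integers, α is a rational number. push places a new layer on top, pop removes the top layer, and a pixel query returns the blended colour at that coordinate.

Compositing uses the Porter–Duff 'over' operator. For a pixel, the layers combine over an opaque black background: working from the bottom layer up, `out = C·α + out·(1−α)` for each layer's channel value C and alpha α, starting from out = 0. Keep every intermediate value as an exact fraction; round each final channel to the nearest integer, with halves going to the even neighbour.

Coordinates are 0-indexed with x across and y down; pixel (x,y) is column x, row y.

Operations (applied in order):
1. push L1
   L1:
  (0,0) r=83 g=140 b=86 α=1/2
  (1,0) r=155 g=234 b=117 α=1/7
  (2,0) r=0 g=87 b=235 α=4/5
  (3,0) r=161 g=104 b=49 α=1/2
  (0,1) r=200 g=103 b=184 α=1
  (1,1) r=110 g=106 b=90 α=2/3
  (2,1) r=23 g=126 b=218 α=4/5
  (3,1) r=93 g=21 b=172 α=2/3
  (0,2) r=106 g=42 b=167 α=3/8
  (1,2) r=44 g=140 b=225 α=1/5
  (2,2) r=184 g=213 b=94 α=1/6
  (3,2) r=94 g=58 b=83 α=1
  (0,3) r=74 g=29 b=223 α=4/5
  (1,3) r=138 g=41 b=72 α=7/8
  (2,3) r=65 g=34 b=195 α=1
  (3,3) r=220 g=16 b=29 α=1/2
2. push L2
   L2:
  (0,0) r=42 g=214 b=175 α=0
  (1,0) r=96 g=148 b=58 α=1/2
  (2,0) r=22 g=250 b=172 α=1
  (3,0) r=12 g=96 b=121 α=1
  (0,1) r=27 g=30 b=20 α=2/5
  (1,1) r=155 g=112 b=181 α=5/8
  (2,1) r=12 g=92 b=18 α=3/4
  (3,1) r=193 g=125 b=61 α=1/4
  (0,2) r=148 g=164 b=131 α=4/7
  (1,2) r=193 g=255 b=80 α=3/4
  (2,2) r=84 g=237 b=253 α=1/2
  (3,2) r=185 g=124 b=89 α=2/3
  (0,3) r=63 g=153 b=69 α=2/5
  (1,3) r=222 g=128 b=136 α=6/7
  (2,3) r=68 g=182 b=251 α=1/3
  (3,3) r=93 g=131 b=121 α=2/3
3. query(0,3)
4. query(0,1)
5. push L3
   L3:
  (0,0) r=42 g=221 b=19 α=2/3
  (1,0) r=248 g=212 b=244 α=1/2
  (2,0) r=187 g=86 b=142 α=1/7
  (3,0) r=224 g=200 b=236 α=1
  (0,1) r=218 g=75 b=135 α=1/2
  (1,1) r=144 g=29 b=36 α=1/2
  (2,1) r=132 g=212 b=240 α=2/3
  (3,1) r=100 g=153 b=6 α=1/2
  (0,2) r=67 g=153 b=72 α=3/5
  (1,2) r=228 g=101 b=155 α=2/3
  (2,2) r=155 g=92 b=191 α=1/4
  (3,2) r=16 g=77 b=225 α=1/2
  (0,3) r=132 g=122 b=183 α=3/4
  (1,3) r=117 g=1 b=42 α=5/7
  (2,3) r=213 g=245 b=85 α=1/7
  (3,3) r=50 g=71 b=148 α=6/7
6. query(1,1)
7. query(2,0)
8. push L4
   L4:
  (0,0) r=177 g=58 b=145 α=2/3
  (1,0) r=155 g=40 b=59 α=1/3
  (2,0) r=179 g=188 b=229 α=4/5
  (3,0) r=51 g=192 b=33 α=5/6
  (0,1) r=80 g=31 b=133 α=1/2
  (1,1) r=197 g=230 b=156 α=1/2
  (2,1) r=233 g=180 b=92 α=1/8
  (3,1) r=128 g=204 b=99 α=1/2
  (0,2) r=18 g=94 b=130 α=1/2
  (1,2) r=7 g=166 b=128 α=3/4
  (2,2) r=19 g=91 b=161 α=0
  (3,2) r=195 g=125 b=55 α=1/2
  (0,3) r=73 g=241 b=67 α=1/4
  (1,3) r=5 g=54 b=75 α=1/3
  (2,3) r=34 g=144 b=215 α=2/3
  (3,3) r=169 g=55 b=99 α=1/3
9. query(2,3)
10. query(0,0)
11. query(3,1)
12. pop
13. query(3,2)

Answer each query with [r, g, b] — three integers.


query (0,3) [L1,L2] — begin 0,0,0
+L1 (α=4/5) → [296/5, 116/5, 892/5]
+L2 (α=2/5) → [1518/25, 1878/25, 3366/25]
→ [61, 75, 135]

(0,1) stack=L1,L2; from [0,0,0]:
after L1 α=1: [200, 103, 184]
after L2 α=2/5: [654/5, 369/5, 592/5]
= [131, 74, 118]

at x=1,y=1 over L1,L2,L3:
L1 α=2/3: [220/3, 212/3, 60]
L2 α=5/8: [995/8, 193/2, 1085/8]
L3 α=1/2: [2147/16, 251/4, 1373/16]
= [134, 63, 86]

at x=2,y=0 over L1,L2,L3:
+L1 (α=4/5) → [0, 348/5, 188]
+L2 (α=1) → [22, 250, 172]
+L3 (α=1/7) → [319/7, 1586/7, 1174/7]
→ [46, 227, 168]

query (2,3) [L1,L2,L3,L4] — begin 0,0,0
L1 α=1: [65, 34, 195]
L2 α=1/3: [66, 250/3, 641/3]
L3 α=1/7: [87, 745/7, 1367/7]
L4 α=2/3: [155/3, 2761/21, 1459/7]
→ [52, 131, 208]

(0,0) stack=L1,L2,L3,L4; from [0,0,0]:
L1 α=1/2: [83/2, 70, 43]
L2 α=0: [83/2, 70, 43]
L3 α=2/3: [251/6, 512/3, 27]
L4 α=2/3: [2375/18, 860/9, 317/3]
rounded: [132, 96, 106]

query (3,1) [L1,L2,L3,L4] — begin 0,0,0
+L1 (α=2/3) → [62, 14, 344/3]
+L2 (α=1/4) → [379/4, 167/4, 405/4]
+L3 (α=1/2) → [779/8, 779/8, 429/8]
+L4 (α=1/2) → [1803/16, 2411/16, 1221/16]
= [113, 151, 76]

query (3,2) [L1,L2,L3] — begin 0,0,0
+L1 (α=1) → [94, 58, 83]
+L2 (α=2/3) → [464/3, 102, 87]
+L3 (α=1/2) → [256/3, 179/2, 156]
= [85, 90, 156]


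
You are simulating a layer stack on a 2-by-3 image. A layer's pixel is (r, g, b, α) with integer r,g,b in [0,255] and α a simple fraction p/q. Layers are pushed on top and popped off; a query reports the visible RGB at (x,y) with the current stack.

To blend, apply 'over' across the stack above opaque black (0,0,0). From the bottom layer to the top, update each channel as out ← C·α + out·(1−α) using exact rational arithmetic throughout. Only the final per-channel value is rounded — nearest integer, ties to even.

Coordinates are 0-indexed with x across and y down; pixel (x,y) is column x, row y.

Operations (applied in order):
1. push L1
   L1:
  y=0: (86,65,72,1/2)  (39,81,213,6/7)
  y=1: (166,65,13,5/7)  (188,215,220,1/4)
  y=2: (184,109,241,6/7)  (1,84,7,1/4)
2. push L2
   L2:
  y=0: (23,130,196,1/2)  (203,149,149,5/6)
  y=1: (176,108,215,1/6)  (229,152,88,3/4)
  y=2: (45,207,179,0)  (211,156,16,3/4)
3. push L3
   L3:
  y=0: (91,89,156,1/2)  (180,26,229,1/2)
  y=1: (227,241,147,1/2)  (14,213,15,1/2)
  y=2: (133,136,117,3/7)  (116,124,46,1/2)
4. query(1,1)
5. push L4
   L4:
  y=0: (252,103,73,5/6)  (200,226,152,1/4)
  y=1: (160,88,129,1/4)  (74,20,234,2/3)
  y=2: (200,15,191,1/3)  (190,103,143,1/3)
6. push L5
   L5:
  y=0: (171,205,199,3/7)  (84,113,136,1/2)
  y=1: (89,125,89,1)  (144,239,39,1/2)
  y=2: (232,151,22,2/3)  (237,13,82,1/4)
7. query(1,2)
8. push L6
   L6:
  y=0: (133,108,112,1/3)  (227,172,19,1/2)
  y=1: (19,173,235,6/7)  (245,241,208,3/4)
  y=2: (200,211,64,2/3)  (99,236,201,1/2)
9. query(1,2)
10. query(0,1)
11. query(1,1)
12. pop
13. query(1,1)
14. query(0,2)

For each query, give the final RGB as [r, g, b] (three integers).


(1,1) stack=L1,L2,L3; from [0,0,0]:
L1 α=1/4: [47, 215/4, 55]
L2 α=3/4: [367/2, 2039/16, 319/4]
L3 α=1/2: [395/4, 5447/32, 379/8]
rounded: [99, 170, 47]

at x=1,y=2 over L1,L2,L3,L4,L5:
after L1 α=1/4: [1/4, 21, 7/4]
after L2 α=3/4: [2533/16, 489/4, 199/16]
after L3 α=1/2: [4389/32, 985/8, 935/32]
after L4 α=1/3: [7429/48, 1397/12, 3223/48]
after L5 α=1/4: [11221/64, 1449/16, 4535/64]
rounded: [175, 91, 71]

(1,2) stack=L1,L2,L3,L4,L5,L6; from [0,0,0]:
after L1 α=1/4: [1/4, 21, 7/4]
after L2 α=3/4: [2533/16, 489/4, 199/16]
after L3 α=1/2: [4389/32, 985/8, 935/32]
after L4 α=1/3: [7429/48, 1397/12, 3223/48]
after L5 α=1/4: [11221/64, 1449/16, 4535/64]
after L6 α=1/2: [17557/128, 5225/32, 17399/128]
rounded: [137, 163, 136]

at x=0,y=1 over L1,L2,L3,L4,L5,L6:
L1 α=5/7: [830/7, 325/7, 65/7]
L2 α=1/6: [897/7, 2381/42, 305/7]
L3 α=1/2: [1243/7, 12503/84, 667/7]
L4 α=1/4: [4849/28, 14967/112, 726/7]
L5 α=1: [89, 125, 89]
L6 α=6/7: [29, 1163/7, 1499/7]
= [29, 166, 214]

(1,1) stack=L1,L2,L3,L4,L5,L6; from [0,0,0]:
+L1 (α=1/4) → [47, 215/4, 55]
+L2 (α=3/4) → [367/2, 2039/16, 319/4]
+L3 (α=1/2) → [395/4, 5447/32, 379/8]
+L4 (α=2/3) → [329/4, 6727/96, 4123/24]
+L5 (α=1/2) → [905/8, 29671/192, 5059/48]
+L6 (α=3/4) → [6785/32, 168487/768, 35011/192]
→ [212, 219, 182]

(1,1) stack=L1,L2,L3,L4,L5; from [0,0,0]:
+L1 (α=1/4) → [47, 215/4, 55]
+L2 (α=3/4) → [367/2, 2039/16, 319/4]
+L3 (α=1/2) → [395/4, 5447/32, 379/8]
+L4 (α=2/3) → [329/4, 6727/96, 4123/24]
+L5 (α=1/2) → [905/8, 29671/192, 5059/48]
→ [113, 155, 105]

query (0,2) [L1,L2,L3,L4,L5] — begin 0,0,0
+L1 (α=6/7) → [1104/7, 654/7, 1446/7]
+L2 (α=0) → [1104/7, 654/7, 1446/7]
+L3 (α=3/7) → [7209/49, 5472/49, 8241/49]
+L4 (α=1/3) → [24218/147, 3893/49, 25841/147]
+L5 (α=2/3) → [92426/441, 18691/147, 32309/441]
= [210, 127, 73]


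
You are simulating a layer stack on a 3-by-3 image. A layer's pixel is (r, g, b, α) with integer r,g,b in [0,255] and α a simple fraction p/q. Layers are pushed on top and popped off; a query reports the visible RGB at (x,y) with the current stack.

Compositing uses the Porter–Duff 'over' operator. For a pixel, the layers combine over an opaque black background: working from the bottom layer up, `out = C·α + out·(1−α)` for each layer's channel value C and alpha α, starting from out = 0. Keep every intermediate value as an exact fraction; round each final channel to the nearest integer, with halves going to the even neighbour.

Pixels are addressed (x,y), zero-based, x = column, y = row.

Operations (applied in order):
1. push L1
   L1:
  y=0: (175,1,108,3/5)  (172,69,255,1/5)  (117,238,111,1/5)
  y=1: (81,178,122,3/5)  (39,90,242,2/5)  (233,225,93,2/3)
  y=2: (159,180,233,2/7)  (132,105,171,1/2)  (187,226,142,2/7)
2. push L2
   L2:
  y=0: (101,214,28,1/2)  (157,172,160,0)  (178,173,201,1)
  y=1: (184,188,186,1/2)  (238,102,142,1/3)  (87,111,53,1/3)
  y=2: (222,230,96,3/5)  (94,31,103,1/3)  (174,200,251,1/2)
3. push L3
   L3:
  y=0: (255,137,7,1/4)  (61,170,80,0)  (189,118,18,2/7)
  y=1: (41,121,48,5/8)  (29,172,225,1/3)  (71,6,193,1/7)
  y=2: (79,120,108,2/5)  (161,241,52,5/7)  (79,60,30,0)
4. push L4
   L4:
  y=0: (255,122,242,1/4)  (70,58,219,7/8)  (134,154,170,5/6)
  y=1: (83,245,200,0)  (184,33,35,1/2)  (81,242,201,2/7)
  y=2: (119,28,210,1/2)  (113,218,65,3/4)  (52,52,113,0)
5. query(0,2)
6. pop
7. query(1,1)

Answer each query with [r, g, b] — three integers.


(0,2) stack=L1,L2,L3,L4; from [0,0,0]:
after L1 α=2/7: [318/7, 360/7, 466/7]
after L2 α=3/5: [5298/35, 1110/7, 2948/35]
after L3 α=2/5: [21424/175, 1002/7, 16404/175]
after L4 α=1/2: [42249/350, 599/7, 26577/175]
→ [121, 86, 152]

at x=1,y=1 over L1,L2,L3:
L1 α=2/5: [78/5, 36, 484/5]
L2 α=1/3: [1346/15, 58, 1678/15]
L3 α=1/3: [3127/45, 96, 6731/45]
= [69, 96, 150]


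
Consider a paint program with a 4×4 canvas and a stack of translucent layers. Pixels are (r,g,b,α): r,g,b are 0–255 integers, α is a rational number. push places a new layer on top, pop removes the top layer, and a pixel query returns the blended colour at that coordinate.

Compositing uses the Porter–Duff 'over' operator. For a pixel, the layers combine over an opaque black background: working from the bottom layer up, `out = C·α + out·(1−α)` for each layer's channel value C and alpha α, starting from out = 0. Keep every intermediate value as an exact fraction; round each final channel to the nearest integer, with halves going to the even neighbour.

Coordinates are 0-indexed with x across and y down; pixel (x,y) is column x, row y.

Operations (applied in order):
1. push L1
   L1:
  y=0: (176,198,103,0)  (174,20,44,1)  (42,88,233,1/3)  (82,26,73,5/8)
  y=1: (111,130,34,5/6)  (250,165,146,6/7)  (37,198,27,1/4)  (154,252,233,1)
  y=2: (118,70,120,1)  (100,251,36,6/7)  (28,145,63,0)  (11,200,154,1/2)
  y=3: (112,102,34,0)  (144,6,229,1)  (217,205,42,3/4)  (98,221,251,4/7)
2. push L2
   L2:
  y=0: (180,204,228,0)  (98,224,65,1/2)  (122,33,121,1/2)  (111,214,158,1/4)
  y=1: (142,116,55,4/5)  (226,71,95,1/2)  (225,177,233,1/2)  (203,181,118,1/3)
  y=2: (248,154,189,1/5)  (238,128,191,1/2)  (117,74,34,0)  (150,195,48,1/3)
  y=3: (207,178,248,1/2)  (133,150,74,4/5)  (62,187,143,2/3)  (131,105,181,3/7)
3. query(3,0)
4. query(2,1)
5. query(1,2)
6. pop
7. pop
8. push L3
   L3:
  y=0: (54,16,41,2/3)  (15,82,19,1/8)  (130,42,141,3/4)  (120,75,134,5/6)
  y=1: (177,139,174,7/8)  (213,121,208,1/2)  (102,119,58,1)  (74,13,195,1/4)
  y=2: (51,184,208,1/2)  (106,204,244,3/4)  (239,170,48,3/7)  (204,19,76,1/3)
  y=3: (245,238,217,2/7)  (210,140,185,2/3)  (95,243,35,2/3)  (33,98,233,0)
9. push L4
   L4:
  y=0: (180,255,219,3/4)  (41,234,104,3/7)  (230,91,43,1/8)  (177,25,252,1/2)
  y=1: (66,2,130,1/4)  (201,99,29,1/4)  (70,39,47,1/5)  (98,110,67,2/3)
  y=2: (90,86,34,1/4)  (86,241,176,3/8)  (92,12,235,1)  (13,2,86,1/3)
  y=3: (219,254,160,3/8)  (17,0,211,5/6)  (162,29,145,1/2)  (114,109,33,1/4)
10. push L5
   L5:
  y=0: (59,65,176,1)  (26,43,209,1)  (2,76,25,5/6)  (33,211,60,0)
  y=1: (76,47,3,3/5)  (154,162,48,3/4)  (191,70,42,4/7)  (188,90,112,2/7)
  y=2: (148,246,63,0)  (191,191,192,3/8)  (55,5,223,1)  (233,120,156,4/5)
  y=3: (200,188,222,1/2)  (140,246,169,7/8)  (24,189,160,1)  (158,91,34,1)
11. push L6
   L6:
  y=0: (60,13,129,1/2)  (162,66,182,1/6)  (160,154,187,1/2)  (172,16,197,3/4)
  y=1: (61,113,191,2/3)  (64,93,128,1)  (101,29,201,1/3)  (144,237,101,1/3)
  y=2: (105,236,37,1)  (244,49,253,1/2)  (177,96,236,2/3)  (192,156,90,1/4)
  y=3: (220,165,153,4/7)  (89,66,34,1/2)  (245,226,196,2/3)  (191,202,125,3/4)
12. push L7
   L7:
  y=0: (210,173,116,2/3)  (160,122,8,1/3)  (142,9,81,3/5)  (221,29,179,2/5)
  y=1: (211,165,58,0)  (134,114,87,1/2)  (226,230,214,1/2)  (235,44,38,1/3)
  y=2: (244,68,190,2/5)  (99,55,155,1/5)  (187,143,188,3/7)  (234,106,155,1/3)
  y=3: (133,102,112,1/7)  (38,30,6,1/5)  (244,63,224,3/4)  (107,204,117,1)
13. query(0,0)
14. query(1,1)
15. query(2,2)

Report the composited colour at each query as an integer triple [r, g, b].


at x=3,y=0 over L1,L2:
after L1 α=5/8: [205/4, 65/4, 365/8]
after L2 α=1/4: [1059/16, 1051/16, 2359/32]
= [66, 66, 74]

query (2,1) [L1,L2] — begin 0,0,0
+L1 (α=1/4) → [37/4, 99/2, 27/4]
+L2 (α=1/2) → [937/8, 453/4, 959/8]
rounded: [117, 113, 120]

query (1,2) [L1,L2] — begin 0,0,0
L1 α=6/7: [600/7, 1506/7, 216/7]
L2 α=1/2: [1133/7, 1201/7, 1553/14]
→ [162, 172, 111]

query (0,0) [L3,L4,L5,L6,L7] — begin 0,0,0
+L3 (α=2/3) → [36, 32/3, 82/3]
+L4 (α=3/4) → [144, 2327/12, 2053/12]
+L5 (α=1) → [59, 65, 176]
+L6 (α=1/2) → [119/2, 39, 305/2]
+L7 (α=2/3) → [959/6, 385/3, 769/6]
→ [160, 128, 128]

query (1,1) [L3,L4,L5,L6,L7] — begin 0,0,0
after L3 α=1/2: [213/2, 121/2, 104]
after L4 α=1/4: [1041/8, 561/8, 341/4]
after L5 α=3/4: [4737/32, 4449/32, 917/16]
after L6 α=1: [64, 93, 128]
after L7 α=1/2: [99, 207/2, 215/2]
rounded: [99, 104, 108]

query (2,2) [L3,L4,L5,L6,L7] — begin 0,0,0
L3 α=3/7: [717/7, 510/7, 144/7]
L4 α=1: [92, 12, 235]
L5 α=1: [55, 5, 223]
L6 α=2/3: [409/3, 197/3, 695/3]
L7 α=3/7: [3319/21, 2075/21, 4472/21]
= [158, 99, 213]


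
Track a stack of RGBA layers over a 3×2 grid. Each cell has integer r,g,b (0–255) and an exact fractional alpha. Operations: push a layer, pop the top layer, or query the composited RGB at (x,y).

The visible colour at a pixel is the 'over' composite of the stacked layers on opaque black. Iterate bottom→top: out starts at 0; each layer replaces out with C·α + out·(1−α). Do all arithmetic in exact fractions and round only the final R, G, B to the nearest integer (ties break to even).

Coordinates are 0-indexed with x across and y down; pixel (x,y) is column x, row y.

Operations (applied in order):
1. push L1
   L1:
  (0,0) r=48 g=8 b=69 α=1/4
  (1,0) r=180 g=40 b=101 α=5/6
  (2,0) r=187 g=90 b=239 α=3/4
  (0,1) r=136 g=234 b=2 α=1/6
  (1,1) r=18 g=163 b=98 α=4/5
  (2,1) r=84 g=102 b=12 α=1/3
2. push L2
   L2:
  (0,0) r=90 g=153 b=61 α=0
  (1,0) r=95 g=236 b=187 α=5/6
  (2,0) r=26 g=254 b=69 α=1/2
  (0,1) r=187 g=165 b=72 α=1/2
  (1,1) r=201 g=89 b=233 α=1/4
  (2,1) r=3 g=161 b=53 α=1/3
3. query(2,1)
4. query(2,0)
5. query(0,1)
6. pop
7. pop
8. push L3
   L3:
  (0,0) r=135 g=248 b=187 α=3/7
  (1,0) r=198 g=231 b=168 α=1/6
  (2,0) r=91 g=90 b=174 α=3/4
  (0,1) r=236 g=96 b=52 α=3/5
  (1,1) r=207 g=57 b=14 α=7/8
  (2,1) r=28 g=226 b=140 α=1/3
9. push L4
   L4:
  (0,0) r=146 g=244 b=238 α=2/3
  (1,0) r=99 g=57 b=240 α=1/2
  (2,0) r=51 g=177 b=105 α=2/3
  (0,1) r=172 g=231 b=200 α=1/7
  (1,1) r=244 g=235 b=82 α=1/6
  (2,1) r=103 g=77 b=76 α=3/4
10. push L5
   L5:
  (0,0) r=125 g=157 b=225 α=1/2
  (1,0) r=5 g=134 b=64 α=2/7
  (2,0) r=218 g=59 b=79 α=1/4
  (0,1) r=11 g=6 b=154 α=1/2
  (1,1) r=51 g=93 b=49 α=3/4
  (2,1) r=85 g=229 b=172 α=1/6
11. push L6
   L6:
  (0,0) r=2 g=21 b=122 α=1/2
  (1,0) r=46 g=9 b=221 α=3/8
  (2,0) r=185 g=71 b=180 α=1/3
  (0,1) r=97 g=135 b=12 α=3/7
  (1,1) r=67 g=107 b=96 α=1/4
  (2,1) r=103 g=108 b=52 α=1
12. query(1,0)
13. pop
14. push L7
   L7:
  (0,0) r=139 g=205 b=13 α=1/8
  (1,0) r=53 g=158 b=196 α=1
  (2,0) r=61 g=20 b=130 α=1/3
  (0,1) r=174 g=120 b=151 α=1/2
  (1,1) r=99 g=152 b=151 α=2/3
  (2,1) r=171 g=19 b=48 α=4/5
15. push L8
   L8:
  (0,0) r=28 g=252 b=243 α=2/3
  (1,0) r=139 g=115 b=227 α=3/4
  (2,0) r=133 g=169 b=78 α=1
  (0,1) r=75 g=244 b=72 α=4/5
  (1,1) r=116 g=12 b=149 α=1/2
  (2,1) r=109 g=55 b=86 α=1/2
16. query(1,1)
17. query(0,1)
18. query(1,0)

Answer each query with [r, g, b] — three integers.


(2,1) stack=L1,L2; from [0,0,0]:
+L1 (α=1/3) → [28, 34, 4]
+L2 (α=1/3) → [59/3, 229/3, 61/3]
rounded: [20, 76, 20]

(2,0) stack=L1,L2; from [0,0,0]:
after L1 α=3/4: [561/4, 135/2, 717/4]
after L2 α=1/2: [665/8, 643/4, 993/8]
rounded: [83, 161, 124]

at x=0,y=1 over L1,L2:
L1 α=1/6: [68/3, 39, 1/3]
L2 α=1/2: [629/6, 102, 217/6]
→ [105, 102, 36]

at x=1,y=0 over L3,L4,L5,L6:
L3 α=1/6: [33, 77/2, 28]
L4 α=1/2: [66, 191/4, 134]
L5 α=2/7: [340/7, 2027/28, 114]
L6 α=3/8: [1333/28, 10891/224, 1233/8]
rounded: [48, 49, 154]

at x=1,y=1 over L3,L4,L5,L7,L8:
after L3 α=7/8: [1449/8, 399/8, 49/4]
after L4 α=1/6: [9197/48, 3875/48, 191/8]
after L5 α=3/4: [16541/192, 17267/192, 1367/32]
after L7 α=2/3: [54557/576, 75635/576, 3677/32]
after L8 α=1/2: [121373/1152, 82547/1152, 8445/64]
rounded: [105, 72, 132]

query (0,1) [L3,L4,L5,L7,L8] — begin 0,0,0
L3 α=3/5: [708/5, 288/5, 156/5]
L4 α=1/7: [5108/35, 2883/35, 1936/35]
L5 α=1/2: [5493/70, 3093/70, 3663/35]
L7 α=1/2: [17673/140, 11493/140, 4474/35]
L8 α=4/5: [59673/700, 148133/700, 14554/175]
rounded: [85, 212, 83]

query (1,0) [L3,L4,L5,L7,L8] — begin 0,0,0
L3 α=1/6: [33, 77/2, 28]
L4 α=1/2: [66, 191/4, 134]
L5 α=2/7: [340/7, 2027/28, 114]
L7 α=1: [53, 158, 196]
L8 α=3/4: [235/2, 503/4, 877/4]
→ [118, 126, 219]


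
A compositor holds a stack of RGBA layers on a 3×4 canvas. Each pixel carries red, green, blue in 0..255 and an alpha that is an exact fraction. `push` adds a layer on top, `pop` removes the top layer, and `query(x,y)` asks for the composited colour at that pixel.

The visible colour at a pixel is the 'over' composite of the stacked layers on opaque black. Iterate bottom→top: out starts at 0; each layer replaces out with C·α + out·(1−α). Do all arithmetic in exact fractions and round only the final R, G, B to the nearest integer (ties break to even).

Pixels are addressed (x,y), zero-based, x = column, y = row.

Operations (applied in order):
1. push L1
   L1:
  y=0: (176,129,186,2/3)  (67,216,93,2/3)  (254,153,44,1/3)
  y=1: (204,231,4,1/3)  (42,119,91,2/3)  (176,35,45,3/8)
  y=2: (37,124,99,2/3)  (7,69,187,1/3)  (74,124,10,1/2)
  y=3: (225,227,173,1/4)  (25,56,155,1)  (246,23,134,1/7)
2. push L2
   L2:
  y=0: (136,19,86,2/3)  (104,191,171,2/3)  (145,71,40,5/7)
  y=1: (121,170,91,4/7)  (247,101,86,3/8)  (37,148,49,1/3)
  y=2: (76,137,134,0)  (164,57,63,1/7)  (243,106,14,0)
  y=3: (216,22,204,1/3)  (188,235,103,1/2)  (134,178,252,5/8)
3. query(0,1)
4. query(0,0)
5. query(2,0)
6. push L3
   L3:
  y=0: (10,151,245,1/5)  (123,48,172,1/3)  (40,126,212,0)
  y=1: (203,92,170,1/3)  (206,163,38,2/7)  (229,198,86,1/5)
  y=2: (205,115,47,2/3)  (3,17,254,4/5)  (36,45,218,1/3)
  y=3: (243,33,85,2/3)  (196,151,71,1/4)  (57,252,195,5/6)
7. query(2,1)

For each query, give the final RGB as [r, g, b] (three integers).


(0,1) stack=L1,L2; from [0,0,0]:
L1 α=1/3: [68, 77, 4/3]
L2 α=4/7: [688/7, 911/7, 368/7]
→ [98, 130, 53]

at x=0,y=0 over L1,L2:
L1 α=2/3: [352/3, 86, 124]
L2 α=2/3: [1168/9, 124/3, 296/3]
→ [130, 41, 99]

query (2,0) [L1,L2] — begin 0,0,0
L1 α=1/3: [254/3, 51, 44/3]
L2 α=5/7: [2683/21, 457/7, 688/21]
→ [128, 65, 33]

at x=2,y=1 over L1,L2,L3:
L1 α=3/8: [66, 105/8, 135/8]
L2 α=1/3: [169/3, 697/12, 331/12]
L3 α=1/5: [1363/15, 1291/15, 589/15]
→ [91, 86, 39]


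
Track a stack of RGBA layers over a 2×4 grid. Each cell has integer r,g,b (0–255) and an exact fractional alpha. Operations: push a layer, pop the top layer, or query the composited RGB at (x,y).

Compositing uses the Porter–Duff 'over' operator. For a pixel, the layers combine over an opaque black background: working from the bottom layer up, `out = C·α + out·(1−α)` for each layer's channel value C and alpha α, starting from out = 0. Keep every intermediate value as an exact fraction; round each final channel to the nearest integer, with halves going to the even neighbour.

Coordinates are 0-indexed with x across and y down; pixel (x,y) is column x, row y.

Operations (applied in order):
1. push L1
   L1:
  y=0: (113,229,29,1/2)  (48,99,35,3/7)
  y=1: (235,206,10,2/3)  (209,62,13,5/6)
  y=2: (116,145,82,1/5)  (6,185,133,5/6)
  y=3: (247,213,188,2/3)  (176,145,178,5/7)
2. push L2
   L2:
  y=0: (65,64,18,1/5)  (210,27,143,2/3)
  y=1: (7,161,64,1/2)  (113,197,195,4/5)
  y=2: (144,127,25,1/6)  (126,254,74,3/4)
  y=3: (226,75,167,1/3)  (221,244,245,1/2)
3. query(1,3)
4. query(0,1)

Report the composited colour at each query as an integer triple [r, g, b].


at x=1,y=3 over L1,L2:
after L1 α=5/7: [880/7, 725/7, 890/7]
after L2 α=1/2: [2427/14, 2433/14, 2605/14]
→ [173, 174, 186]

query (0,1) [L1,L2] — begin 0,0,0
L1 α=2/3: [470/3, 412/3, 20/3]
L2 α=1/2: [491/6, 895/6, 106/3]
rounded: [82, 149, 35]


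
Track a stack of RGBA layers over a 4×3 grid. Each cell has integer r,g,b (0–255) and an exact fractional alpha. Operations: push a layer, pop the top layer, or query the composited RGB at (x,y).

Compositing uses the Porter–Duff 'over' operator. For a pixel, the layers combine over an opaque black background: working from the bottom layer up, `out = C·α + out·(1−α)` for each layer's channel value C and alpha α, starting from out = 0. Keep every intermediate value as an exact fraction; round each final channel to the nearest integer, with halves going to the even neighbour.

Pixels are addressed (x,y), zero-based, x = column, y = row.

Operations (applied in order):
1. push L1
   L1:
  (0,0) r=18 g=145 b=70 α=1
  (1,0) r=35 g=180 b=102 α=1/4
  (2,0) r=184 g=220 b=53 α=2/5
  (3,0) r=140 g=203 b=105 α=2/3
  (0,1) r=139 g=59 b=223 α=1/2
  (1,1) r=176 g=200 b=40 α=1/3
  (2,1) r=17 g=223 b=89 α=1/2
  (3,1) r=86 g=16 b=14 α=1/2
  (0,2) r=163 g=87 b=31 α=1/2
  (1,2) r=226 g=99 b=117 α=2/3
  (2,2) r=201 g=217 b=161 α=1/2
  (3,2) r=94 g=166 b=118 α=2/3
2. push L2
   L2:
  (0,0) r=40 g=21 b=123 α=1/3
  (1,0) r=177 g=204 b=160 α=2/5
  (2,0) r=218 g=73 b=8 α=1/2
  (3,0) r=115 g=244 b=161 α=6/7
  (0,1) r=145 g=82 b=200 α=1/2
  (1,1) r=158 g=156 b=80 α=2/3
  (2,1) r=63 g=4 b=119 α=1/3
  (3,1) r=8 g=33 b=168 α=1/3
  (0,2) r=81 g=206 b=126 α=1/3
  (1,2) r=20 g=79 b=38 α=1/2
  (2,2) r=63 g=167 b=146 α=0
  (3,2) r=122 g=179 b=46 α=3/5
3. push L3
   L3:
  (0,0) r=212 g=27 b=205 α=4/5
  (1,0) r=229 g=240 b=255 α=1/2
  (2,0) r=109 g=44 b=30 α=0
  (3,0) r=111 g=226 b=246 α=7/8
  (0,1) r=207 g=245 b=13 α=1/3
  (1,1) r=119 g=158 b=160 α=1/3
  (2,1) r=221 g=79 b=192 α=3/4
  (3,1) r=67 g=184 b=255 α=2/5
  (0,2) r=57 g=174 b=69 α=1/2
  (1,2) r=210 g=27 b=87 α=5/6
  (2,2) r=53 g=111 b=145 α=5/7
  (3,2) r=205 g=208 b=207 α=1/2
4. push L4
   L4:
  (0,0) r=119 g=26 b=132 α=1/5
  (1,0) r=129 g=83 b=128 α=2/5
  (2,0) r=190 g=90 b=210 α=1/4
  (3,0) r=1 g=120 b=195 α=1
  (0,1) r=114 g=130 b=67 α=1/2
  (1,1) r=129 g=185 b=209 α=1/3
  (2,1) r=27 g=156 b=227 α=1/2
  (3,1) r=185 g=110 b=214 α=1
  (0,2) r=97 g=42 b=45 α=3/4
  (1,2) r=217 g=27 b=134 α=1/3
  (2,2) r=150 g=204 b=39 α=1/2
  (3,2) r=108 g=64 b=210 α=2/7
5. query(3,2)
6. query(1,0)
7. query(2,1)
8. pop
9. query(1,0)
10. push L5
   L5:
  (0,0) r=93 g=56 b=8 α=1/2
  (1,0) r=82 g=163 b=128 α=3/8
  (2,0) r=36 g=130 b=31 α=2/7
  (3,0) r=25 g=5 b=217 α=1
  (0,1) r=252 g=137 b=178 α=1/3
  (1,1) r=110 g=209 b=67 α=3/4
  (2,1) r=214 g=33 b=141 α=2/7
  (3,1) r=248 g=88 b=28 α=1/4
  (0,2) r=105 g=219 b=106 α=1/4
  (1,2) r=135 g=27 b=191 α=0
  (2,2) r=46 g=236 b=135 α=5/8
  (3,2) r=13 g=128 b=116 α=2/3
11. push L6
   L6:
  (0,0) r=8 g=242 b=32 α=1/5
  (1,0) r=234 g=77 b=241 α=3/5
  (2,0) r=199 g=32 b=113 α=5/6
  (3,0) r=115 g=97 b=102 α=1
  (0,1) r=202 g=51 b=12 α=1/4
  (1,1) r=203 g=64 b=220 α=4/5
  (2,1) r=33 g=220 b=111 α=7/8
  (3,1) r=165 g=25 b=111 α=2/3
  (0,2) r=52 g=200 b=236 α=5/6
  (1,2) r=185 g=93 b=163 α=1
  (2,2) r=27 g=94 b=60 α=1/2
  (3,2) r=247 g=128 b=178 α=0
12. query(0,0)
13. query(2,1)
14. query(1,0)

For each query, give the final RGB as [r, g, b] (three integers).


query (3,2) [L1,L2,L3,L4] — begin 0,0,0
after L1 α=2/3: [188/3, 332/3, 236/3]
after L2 α=3/5: [1474/15, 455/3, 886/15]
after L3 α=1/2: [4549/30, 1079/6, 3991/30]
after L4 α=2/7: [835/6, 6163/42, 6511/42]
→ [139, 147, 155]

at x=1,y=0 over L1,L2,L3,L4:
+L1 (α=1/4) → [35/4, 45, 51/2]
+L2 (α=2/5) → [1521/20, 543/5, 793/10]
+L3 (α=1/2) → [6101/40, 1743/10, 3343/20]
+L4 (α=2/5) → [28623/200, 6889/50, 15149/100]
= [143, 138, 151]

at x=2,y=1 over L1,L2,L3,L4:
after L1 α=1/2: [17/2, 223/2, 89/2]
after L2 α=1/3: [80/3, 227/3, 208/3]
after L3 α=3/4: [2069/12, 469/6, 484/3]
after L4 α=1/2: [2393/24, 1405/12, 1165/6]
→ [100, 117, 194]

(1,0) stack=L1,L2,L3; from [0,0,0]:
after L1 α=1/4: [35/4, 45, 51/2]
after L2 α=2/5: [1521/20, 543/5, 793/10]
after L3 α=1/2: [6101/40, 1743/10, 3343/20]
= [153, 174, 167]

query (0,0) [L1,L2,L3,L5,L6] — begin 0,0,0
L1 α=1: [18, 145, 70]
L2 α=1/3: [76/3, 311/3, 263/3]
L3 α=4/5: [524/3, 127/3, 2723/15]
L5 α=1/2: [803/6, 295/6, 2843/30]
L6 α=1/5: [326/3, 1316/15, 6166/75]
= [109, 88, 82]

query (2,1) [L1,L2,L3,L5,L6] — begin 0,0,0
L1 α=1/2: [17/2, 223/2, 89/2]
L2 α=1/3: [80/3, 227/3, 208/3]
L3 α=3/4: [2069/12, 469/6, 484/3]
L5 α=2/7: [15481/84, 2741/42, 3266/21]
L6 α=7/8: [34885/672, 67421/336, 19583/168]
rounded: [52, 201, 117]

query (1,0) [L1,L2,L3,L5,L6] — begin 0,0,0
+L1 (α=1/4) → [35/4, 45, 51/2]
+L2 (α=2/5) → [1521/20, 543/5, 793/10]
+L3 (α=1/2) → [6101/40, 1743/10, 3343/20]
+L5 (α=3/8) → [8069/64, 2721/16, 4879/32]
+L6 (α=3/5) → [30533/160, 4569/40, 16447/80]
rounded: [191, 114, 206]


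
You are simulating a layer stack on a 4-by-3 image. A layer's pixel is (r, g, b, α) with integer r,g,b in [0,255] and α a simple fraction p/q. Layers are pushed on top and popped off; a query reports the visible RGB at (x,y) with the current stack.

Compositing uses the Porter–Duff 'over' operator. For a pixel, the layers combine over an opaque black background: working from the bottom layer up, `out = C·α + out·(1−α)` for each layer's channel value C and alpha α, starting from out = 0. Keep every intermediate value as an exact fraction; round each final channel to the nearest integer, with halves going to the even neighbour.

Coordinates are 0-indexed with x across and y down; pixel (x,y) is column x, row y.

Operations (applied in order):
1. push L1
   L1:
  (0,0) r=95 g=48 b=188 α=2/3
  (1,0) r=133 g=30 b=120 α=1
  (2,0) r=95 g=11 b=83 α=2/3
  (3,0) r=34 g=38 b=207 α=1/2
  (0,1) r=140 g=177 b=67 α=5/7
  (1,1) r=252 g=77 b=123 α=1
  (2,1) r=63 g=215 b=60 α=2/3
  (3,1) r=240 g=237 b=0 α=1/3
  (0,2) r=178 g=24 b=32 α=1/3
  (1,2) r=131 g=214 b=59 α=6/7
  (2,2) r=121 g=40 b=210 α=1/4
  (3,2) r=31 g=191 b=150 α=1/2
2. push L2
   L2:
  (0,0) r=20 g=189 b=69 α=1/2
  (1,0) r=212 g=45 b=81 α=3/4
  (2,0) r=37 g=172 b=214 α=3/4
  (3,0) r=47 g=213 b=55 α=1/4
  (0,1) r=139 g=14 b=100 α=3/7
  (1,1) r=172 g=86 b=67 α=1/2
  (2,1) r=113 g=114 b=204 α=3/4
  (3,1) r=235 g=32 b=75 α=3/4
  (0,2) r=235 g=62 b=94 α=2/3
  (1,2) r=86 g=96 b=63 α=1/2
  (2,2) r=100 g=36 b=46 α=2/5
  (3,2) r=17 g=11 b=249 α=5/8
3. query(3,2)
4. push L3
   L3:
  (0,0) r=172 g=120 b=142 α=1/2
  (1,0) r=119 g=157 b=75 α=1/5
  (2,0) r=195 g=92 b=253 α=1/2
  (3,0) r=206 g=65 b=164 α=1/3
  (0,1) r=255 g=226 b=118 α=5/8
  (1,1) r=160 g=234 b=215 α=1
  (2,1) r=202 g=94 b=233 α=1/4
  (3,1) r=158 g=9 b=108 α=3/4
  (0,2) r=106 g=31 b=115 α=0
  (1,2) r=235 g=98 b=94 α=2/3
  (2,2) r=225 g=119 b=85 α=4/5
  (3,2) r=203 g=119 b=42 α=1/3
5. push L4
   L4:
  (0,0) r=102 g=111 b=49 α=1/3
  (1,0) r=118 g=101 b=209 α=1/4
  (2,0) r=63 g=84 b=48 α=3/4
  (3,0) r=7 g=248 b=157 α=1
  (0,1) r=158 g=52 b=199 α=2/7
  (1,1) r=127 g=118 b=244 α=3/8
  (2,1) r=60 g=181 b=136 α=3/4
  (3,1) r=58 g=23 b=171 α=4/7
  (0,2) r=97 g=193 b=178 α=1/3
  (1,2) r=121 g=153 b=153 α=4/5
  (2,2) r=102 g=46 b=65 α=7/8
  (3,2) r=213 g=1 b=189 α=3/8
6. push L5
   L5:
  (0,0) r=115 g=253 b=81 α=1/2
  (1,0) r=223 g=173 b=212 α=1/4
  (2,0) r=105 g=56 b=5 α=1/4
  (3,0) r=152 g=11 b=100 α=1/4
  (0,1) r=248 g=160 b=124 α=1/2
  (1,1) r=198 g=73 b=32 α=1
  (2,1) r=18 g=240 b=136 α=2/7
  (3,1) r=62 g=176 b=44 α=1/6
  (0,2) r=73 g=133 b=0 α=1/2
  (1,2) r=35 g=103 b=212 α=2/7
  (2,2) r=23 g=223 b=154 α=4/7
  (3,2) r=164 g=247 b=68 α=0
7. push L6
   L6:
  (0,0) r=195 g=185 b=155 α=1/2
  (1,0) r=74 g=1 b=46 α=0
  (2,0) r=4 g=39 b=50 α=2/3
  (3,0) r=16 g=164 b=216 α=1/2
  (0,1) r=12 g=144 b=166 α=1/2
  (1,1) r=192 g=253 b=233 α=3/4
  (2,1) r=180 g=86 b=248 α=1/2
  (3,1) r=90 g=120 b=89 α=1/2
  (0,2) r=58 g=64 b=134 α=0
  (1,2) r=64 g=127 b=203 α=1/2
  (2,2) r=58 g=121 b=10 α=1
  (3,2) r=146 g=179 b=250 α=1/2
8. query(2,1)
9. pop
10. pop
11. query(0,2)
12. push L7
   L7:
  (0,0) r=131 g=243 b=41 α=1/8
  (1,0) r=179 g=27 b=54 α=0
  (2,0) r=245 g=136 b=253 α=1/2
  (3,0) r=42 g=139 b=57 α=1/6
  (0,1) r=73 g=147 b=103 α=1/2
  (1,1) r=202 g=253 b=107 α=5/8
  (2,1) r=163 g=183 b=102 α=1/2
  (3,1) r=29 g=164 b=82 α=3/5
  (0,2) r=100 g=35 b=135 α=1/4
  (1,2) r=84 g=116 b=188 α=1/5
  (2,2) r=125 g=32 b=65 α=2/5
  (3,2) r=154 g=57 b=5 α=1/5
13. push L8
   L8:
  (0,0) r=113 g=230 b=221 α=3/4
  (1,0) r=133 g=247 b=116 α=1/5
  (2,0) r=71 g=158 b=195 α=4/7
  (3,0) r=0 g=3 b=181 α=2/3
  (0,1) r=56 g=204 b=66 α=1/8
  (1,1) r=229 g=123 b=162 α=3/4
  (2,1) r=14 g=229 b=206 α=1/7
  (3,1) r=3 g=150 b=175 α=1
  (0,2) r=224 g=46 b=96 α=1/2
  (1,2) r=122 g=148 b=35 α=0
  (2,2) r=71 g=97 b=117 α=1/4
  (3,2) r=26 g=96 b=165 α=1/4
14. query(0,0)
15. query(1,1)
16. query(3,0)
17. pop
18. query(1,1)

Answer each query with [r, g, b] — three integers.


at x=3,y=2 over L1,L2:
L1 α=1/2: [31/2, 191/2, 75]
L2 α=5/8: [263/16, 683/16, 735/4]
= [16, 43, 184]

query (2,1) [L1,L2,L3,L4,L5,L6] — begin 0,0,0
+L1 (α=2/3) → [42, 430/3, 40]
+L2 (α=3/4) → [381/4, 364/3, 163]
+L3 (α=1/4) → [1951/16, 229/2, 361/2]
+L4 (α=3/4) → [4831/64, 1315/8, 1177/8]
+L5 (α=2/7) → [26459/448, 10415/56, 8061/56]
+L6 (α=1/2) → [107099/896, 15231/112, 21949/112]
→ [120, 136, 196]

at x=0,y=2 over L1,L2,L3,L4:
L1 α=1/3: [178/3, 8, 32/3]
L2 α=2/3: [1588/9, 44, 596/9]
L3 α=0: [1588/9, 44, 596/9]
L4 α=1/3: [4049/27, 281/3, 2794/27]
→ [150, 94, 103]

at x=0,y=0 over L1,L2,L3,L4,L7,L8:
L1 α=2/3: [190/3, 32, 376/3]
L2 α=1/2: [125/3, 221/2, 583/6]
L3 α=1/2: [641/6, 461/4, 1435/12]
L4 α=1/3: [947/9, 683/6, 1729/18]
L7 α=1/8: [976/9, 6239/48, 12841/144]
L8 α=3/4: [4027/36, 39359/192, 108313/576]
rounded: [112, 205, 188]

query (1,1) [L1,L2,L3,L4,L7,L8] — begin 0,0,0
after L1 α=1: [252, 77, 123]
after L2 α=1/2: [212, 163/2, 95]
after L3 α=1: [160, 234, 215]
after L4 α=3/8: [1181/8, 381/2, 1807/8]
after L7 α=5/8: [11623/64, 3673/16, 9701/64]
after L8 α=3/4: [55591/256, 9577/64, 40805/256]
rounded: [217, 150, 159]

at x=3,y=0 over L1,L2,L3,L4,L7,L8:
L1 α=1/2: [17, 19, 207/2]
L2 α=1/4: [49/2, 135/2, 731/8]
L3 α=1/3: [85, 200/3, 1387/12]
L4 α=1: [7, 248, 157]
L7 α=1/6: [77/6, 1379/6, 421/3]
L8 α=2/3: [77/18, 1415/18, 1507/9]
rounded: [4, 79, 167]

at x=1,y=1 over L1,L2,L3,L4,L7:
L1 α=1: [252, 77, 123]
L2 α=1/2: [212, 163/2, 95]
L3 α=1: [160, 234, 215]
L4 α=3/8: [1181/8, 381/2, 1807/8]
L7 α=5/8: [11623/64, 3673/16, 9701/64]
rounded: [182, 230, 152]


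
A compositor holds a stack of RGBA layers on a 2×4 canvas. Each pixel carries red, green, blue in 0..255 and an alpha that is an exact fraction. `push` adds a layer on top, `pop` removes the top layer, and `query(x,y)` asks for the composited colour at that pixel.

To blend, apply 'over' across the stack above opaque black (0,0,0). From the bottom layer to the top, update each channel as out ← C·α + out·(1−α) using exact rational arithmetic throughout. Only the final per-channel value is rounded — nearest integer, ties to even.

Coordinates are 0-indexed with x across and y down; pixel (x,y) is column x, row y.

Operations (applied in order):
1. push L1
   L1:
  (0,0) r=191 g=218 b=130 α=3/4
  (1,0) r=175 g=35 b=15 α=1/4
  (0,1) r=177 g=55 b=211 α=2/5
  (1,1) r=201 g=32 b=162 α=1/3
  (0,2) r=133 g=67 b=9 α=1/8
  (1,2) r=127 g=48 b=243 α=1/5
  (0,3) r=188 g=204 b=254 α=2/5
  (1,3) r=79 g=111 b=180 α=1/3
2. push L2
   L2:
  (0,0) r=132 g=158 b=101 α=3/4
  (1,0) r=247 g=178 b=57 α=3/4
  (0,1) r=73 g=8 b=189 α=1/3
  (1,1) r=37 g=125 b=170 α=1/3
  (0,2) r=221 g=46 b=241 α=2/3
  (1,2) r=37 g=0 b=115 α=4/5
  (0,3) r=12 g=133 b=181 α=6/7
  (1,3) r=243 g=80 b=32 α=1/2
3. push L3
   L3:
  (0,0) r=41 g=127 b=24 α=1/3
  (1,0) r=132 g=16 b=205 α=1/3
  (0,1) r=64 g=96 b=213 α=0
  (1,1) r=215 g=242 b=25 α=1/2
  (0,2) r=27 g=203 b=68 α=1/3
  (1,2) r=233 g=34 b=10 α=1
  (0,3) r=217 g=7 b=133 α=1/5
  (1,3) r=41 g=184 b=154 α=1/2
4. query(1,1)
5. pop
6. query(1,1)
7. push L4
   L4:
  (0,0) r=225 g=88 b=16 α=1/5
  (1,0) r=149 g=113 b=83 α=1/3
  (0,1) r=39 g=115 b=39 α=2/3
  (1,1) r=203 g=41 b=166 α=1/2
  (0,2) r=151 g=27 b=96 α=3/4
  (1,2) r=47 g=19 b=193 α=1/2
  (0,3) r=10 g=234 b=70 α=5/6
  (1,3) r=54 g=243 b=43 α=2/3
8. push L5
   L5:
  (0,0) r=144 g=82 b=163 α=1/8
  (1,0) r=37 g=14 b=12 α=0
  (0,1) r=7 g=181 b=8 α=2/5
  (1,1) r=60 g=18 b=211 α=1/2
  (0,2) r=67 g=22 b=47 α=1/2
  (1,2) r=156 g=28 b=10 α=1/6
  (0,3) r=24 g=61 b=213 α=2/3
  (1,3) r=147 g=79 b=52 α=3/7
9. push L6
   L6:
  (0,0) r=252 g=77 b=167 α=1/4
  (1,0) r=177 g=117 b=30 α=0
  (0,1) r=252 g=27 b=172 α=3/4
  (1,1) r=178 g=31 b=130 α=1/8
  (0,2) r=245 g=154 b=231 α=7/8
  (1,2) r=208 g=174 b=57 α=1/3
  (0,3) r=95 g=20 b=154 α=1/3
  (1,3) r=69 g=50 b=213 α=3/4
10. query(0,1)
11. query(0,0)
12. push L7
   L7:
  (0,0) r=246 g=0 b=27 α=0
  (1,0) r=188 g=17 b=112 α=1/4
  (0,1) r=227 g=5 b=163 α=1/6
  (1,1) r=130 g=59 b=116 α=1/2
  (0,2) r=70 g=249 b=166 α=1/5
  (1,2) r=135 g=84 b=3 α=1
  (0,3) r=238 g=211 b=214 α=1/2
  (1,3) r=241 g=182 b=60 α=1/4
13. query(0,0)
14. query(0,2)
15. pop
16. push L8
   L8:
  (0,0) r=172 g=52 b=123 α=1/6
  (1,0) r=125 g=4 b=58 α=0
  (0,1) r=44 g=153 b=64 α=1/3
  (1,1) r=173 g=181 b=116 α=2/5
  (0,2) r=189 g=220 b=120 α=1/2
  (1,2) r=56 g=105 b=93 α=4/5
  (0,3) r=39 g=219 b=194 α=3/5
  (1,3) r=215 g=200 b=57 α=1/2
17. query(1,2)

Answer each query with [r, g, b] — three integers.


query (1,1) [L1,L2,L3] — begin 0,0,0
+L1 (α=1/3) → [67, 32/3, 54]
+L2 (α=1/3) → [57, 439/9, 278/3]
+L3 (α=1/2) → [136, 2617/18, 353/6]
→ [136, 145, 59]

query (1,1) [L1,L2] — begin 0,0,0
after L1 α=1/3: [67, 32/3, 54]
after L2 α=1/3: [57, 439/9, 278/3]
= [57, 49, 93]

(0,1) stack=L1,L2,L4,L5,L6; from [0,0,0]:
L1 α=2/5: [354/5, 22, 422/5]
L2 α=1/3: [1073/15, 52/3, 1789/15]
L4 α=2/3: [2243/45, 742/9, 2959/45]
L5 α=2/5: [2453/75, 1828/15, 3199/75]
L6 α=3/4: [59153/300, 3043/60, 41899/300]
rounded: [197, 51, 140]

(0,0) stack=L1,L2,L4,L5,L6; from [0,0,0]:
after L1 α=3/4: [573/4, 327/2, 195/2]
after L2 α=3/4: [2157/16, 1275/8, 801/8]
after L4 α=1/5: [3057/20, 1451/10, 833/10]
after L5 α=1/8: [24279/160, 10977/80, 7461/80]
after L6 α=1/4: [113157/640, 39091/320, 35743/320]
→ [177, 122, 112]

query (0,0) [L1,L2,L4,L5,L6,L7] — begin 0,0,0
L1 α=3/4: [573/4, 327/2, 195/2]
L2 α=3/4: [2157/16, 1275/8, 801/8]
L4 α=1/5: [3057/20, 1451/10, 833/10]
L5 α=1/8: [24279/160, 10977/80, 7461/80]
L6 α=1/4: [113157/640, 39091/320, 35743/320]
L7 α=0: [113157/640, 39091/320, 35743/320]
rounded: [177, 122, 112]

query (0,2) [L1,L2,L4,L5,L6,L7] — begin 0,0,0
after L1 α=1/8: [133/8, 67/8, 9/8]
after L2 α=2/3: [1223/8, 803/24, 3865/24]
after L4 α=3/4: [4847/32, 2747/96, 10777/96]
after L5 α=1/2: [6991/64, 4859/192, 15289/192]
after L6 α=7/8: [116751/512, 211835/1536, 325753/1536]
after L7 α=1/5: [125711/640, 307451/1920, 389497/1920]
= [196, 160, 203]

query (1,2) [L1,L2,L4,L5,L6,L8] — begin 0,0,0
+L1 (α=1/5) → [127/5, 48/5, 243/5]
+L2 (α=4/5) → [867/25, 48/25, 2543/25]
+L4 (α=1/2) → [1021/25, 523/50, 3684/25]
+L5 (α=1/6) → [1801/30, 803/60, 1867/15]
+L6 (α=1/3) → [4921/45, 6023/90, 4589/45]
+L8 (α=4/5) → [15001/225, 43823/450, 21329/225]
rounded: [67, 97, 95]
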